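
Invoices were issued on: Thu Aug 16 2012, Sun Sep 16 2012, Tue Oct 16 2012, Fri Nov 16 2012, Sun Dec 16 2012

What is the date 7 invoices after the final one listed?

Gaps: 31, 30, 31, 30 days — not constant. Every event is on the 16th of the month.
Pattern: the 16th of each month.
Next: January 2013 → Wed Jan 16 2013.
Next: February 2013 → Sat Feb 16 2013.
March 2013: Sat Mar 16 2013.
April 2013: Tue Apr 16 2013.
Next: May 2013 → Thu May 16 2013.
June 2013: Sun Jun 16 2013.
July 2013: Tue Jul 16 2013.

Tue Jul 16 2013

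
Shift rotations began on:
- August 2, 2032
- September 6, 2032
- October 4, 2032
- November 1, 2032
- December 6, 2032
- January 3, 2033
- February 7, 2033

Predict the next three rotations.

March 7, 2033; April 4, 2033; May 2, 2033

These are Mondays at 28- or 35-day spacing (35, 28, 28, 35, 28, 35).
The pattern: 1st Monday of the month.
1st Monday of March 2033: March 7, 2033.
April 2033 — 1st Monday is April 4, 2033.
May 2033 — 1st Monday is May 2, 2033.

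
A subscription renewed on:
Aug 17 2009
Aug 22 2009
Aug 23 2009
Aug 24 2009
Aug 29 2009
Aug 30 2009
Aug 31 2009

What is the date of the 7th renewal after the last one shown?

Gaps: 5, 1, 1, 5, 1, 1 days — not constant, but cyclic with period 3.
The events fall on every Monday, Saturday and Sunday.
The following Saturday is Sep 5 2009.
Next Sunday: Sep 6 2009.
The following Monday is Sep 7 2009.
The following Saturday is Sep 12 2009.
The following Sunday is Sep 13 2009.
The following Monday is Sep 14 2009.
The following Saturday is Sep 19 2009.

Sep 19 2009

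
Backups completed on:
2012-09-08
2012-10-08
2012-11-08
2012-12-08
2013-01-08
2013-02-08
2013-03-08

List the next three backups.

2013-04-08, 2013-05-08, 2013-06-08

Gaps: 30, 31, 30, 31, 31, 28 days — not constant. Every event is on the 8th of the month.
Pattern: the 8th of each month.
Next: April 2013 → 2013-04-08.
Next: May 2013 → 2013-05-08.
June 2013: 2013-06-08.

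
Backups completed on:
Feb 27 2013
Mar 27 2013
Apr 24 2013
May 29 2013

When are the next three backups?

All Wednesdays; the gaps (28, 28, 35) vary with month length.
This is the last Wednesday of each month.
Last Wednesday of June 2013: Jun 26 2013.
July 2013 ends with Wednesday Jul 31 2013.
August 2013 ends with Wednesday Aug 28 2013.

Jun 26 2013, Jul 31 2013, Aug 28 2013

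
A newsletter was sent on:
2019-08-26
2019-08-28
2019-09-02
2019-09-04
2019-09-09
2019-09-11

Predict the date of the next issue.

2019-09-16

Gaps: 2, 5, 2, 5, 2 days — not constant, but cyclic with period 2.
The events fall on every Monday and Wednesday.
The following Monday is 2019-09-16.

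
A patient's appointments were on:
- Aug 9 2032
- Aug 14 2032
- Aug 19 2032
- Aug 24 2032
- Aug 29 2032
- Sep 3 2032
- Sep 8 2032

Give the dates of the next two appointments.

Sep 13 2032, Sep 18 2032

The spacing is 5, 5, 5, 5, 5, 5 days — always 5 days.
Sep 8 2032 + 5 days = Sep 13 2032.
Sep 13 2032 + 5 days = Sep 18 2032.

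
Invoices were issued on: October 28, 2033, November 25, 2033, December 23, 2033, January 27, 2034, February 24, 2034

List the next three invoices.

March 24, 2034; April 28, 2034; May 26, 2034

These are Fridays at 28- or 35-day spacing (28, 28, 35, 28).
The pattern: 4th Friday of the month.
March 2034 — 4th Friday is March 24, 2034.
April 2034 — 4th Friday is April 28, 2034.
May 2034 — 4th Friday is May 26, 2034.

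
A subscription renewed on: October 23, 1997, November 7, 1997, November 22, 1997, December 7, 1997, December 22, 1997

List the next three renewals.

January 6, 1998; January 21, 1998; February 5, 1998

The spacing is 15, 15, 15, 15 days — always 15 days.
December 22, 1997 + 15 days = January 6, 1998.
January 6, 1998 + 15 days = January 21, 1998.
January 21, 1998 + 15 days = February 5, 1998.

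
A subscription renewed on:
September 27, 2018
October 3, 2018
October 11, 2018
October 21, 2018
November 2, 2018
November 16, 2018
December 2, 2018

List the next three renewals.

December 20, 2018; January 9, 2019; January 31, 2019

The spacing grows by 2 each time: 6, 8, 10, 12, 14, 16 days.
Next gap: 18 days. December 2, 2018 + 18 days = December 20, 2018.
Next gap: 20 days. December 20, 2018 + 20 days = January 9, 2019.
Next gap: 22 days. January 9, 2019 + 22 days = January 31, 2019.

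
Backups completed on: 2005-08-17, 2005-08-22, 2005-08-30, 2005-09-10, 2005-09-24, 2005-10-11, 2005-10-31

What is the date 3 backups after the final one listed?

The spacing grows by 3 each time: 5, 8, 11, 14, 17, 20 days.
Next gap: 23 days. 2005-10-31 + 23 days = 2005-11-23.
Next gap: 26 days. 2005-11-23 + 26 days = 2005-12-19.
Next gap: 29 days. 2005-12-19 + 29 days = 2006-01-17.

2006-01-17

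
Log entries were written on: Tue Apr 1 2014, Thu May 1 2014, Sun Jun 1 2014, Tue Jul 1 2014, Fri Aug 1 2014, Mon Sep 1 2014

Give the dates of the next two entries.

Wed Oct 1 2014, Sat Nov 1 2014

Gaps: 30, 31, 30, 31, 31 days — not constant. Every event is on the 1st of the month.
Pattern: the 1st of each month.
October 2014: Wed Oct 1 2014.
Next: November 2014 → Sat Nov 1 2014.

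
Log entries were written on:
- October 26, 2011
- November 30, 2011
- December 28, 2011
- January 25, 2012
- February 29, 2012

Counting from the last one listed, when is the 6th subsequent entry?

Every date is a Wednesday; gaps 35, 28, 28, 35 days.
Each is the last Wednesday of its month (at least one falls on the 29th or later, ruling out '4th Wednesday').
Last Wednesday of March 2012: March 28, 2012.
Last Wednesday of April 2012: April 25, 2012.
Last Wednesday of May 2012: May 30, 2012.
June 2012 ends with Wednesday June 27, 2012.
July 2012 ends with Wednesday July 25, 2012.
Last Wednesday of August 2012: August 29, 2012.

August 29, 2012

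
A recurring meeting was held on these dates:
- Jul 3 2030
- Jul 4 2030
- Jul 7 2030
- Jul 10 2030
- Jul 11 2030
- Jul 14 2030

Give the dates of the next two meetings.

Gaps: 1, 3, 3, 1, 3 days — not constant, but cyclic with period 3.
The events fall on every Wednesday, Thursday and Sunday.
The following Wednesday is Jul 17 2030.
Next Thursday: Jul 18 2030.

Jul 17 2030, Jul 18 2030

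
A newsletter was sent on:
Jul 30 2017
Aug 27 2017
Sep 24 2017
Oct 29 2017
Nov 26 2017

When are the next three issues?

All Sundays; the gaps (28, 28, 35, 28) vary with month length.
This is the last Sunday of each month.
December 2017 ends with Sunday Dec 31 2017.
January 2018 ends with Sunday Jan 28 2018.
February 2018 ends with Sunday Feb 25 2018.

Dec 31 2017, Jan 28 2018, Feb 25 2018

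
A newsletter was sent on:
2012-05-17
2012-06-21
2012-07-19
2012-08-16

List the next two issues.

All dates are Thursdays, 35, 28, 28 days apart.
Specifically, the 3rd Thursday of each month.
3rd Thursday of September 2012: 2012-09-20.
3rd Thursday of October 2012: 2012-10-18.

2012-09-20, 2012-10-18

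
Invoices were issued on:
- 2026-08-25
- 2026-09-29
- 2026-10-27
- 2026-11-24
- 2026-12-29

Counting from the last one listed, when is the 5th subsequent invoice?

2027-05-25

These are Tuesdays with 35, 28, 28, 35-day gaps.
Each is the final Tuesday of its month — 2026-09-29 is past the 28th, so '4th Tuesday' doesn't fit.
January 2027 ends with Tuesday 2027-01-26.
Last Tuesday of February 2027: 2027-02-23.
Last Tuesday of March 2027: 2027-03-30.
April 2027 ends with Tuesday 2027-04-27.
Last Tuesday of May 2027: 2027-05-25.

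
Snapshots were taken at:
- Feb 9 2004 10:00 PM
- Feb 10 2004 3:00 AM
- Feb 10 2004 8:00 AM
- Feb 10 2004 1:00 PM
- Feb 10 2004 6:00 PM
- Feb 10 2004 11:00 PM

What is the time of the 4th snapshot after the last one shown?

The interval is a steady 5 hours (5, 5, 5, 5, 5).
Feb 10 2004 11:00 PM + 5 h = Feb 11 2004 4:00 AM.
Feb 11 2004 4:00 AM + 5 h = Feb 11 2004 9:00 AM.
Feb 11 2004 9:00 AM + 5 h = Feb 11 2004 2:00 PM.
Feb 11 2004 2:00 PM + 5 h = Feb 11 2004 7:00 PM.

Feb 11 2004 7:00 PM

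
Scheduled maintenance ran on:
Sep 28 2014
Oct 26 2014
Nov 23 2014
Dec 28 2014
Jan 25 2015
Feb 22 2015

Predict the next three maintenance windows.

All dates are Sundays, 28, 28, 35, 28, 28 days apart.
Specifically, the 4th Sunday of each month.
4th Sunday of March 2015: Mar 22 2015.
April 2015 — 4th Sunday is Apr 26 2015.
4th Sunday of May 2015: May 24 2015.

Mar 22 2015, Apr 26 2015, May 24 2015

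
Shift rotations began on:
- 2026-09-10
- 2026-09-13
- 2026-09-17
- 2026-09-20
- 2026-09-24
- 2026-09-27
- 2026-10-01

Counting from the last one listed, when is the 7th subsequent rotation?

2026-10-25

The gap pattern 3, 4, 3, 4, 3, 4 repeats every 2 events.
These are the Thursdays and Sundays of each week.
The following Sunday is 2026-10-04.
The following Thursday is 2026-10-08.
The following Sunday is 2026-10-11.
Next Thursday: 2026-10-15.
Next Sunday: 2026-10-18.
The following Thursday is 2026-10-22.
Next Sunday: 2026-10-25.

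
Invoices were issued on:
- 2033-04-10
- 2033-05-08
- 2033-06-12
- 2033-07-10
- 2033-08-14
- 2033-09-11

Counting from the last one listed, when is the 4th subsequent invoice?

These are Sundays at 28- or 35-day spacing (28, 35, 28, 35, 28).
The pattern: 2nd Sunday of the month.
2nd Sunday of October 2033: 2033-10-09.
November 2033 — 2nd Sunday is 2033-11-13.
2nd Sunday of December 2033: 2033-12-11.
January 2034 — 2nd Sunday is 2034-01-08.

2034-01-08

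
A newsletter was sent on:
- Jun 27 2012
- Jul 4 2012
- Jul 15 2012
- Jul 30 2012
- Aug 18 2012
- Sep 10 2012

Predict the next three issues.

Oct 7 2012, Nov 7 2012, Dec 12 2012

The spacing grows by 4 each time: 7, 11, 15, 19, 23 days.
Next gap: 27 days. Sep 10 2012 + 27 days = Oct 7 2012.
Next gap: 31 days. Oct 7 2012 + 31 days = Nov 7 2012.
Next gap: 35 days. Nov 7 2012 + 35 days = Dec 12 2012.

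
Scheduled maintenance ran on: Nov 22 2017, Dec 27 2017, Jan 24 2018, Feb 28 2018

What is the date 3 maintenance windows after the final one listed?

All dates are Wednesdays, 35, 28, 35 days apart.
Specifically, the 4th Wednesday of each month.
March 2018 — 4th Wednesday is Mar 28 2018.
April 2018 — 4th Wednesday is Apr 25 2018.
May 2018 — 4th Wednesday is May 23 2018.

May 23 2018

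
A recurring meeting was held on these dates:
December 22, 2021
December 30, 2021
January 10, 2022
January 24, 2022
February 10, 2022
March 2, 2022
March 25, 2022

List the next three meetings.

The spacing grows by 3 each time: 8, 11, 14, 17, 20, 23 days.
Next gap: 26 days. March 25, 2022 + 26 days = April 20, 2022.
Next gap: 29 days. April 20, 2022 + 29 days = May 19, 2022.
Next gap: 32 days. May 19, 2022 + 32 days = June 20, 2022.

April 20, 2022; May 19, 2022; June 20, 2022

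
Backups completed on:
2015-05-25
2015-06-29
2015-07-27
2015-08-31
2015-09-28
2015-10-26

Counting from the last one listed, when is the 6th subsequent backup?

2016-04-25

All Mondays; the gaps (35, 28, 35, 28, 28) vary with month length.
This is the last Monday of each month.
November 2015 ends with Monday 2015-11-30.
December 2015 ends with Monday 2015-12-28.
January 2016 ends with Monday 2016-01-25.
February 2016 ends with Monday 2016-02-29.
Last Monday of March 2016: 2016-03-28.
April 2016 ends with Monday 2016-04-25.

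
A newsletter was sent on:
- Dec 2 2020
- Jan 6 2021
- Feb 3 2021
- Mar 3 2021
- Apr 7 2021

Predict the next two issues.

Gaps: 35, 28, 28, 35 days — a mix of 28 and 35. Every date is a Wednesday.
Each is the 1st Wednesday of its month.
May 2021 — 1st Wednesday is May 5 2021.
June 2021 — 1st Wednesday is Jun 2 2021.

May 5 2021, Jun 2 2021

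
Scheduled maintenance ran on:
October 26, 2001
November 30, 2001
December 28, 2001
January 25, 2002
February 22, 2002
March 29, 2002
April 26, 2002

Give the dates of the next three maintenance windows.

May 31, 2002; June 28, 2002; July 26, 2002

Every date is a Friday; gaps 35, 28, 28, 28, 35, 28 days.
Each is the last Friday of its month (at least one falls on the 29th or later, ruling out '4th Friday').
May 2002 ends with Friday May 31, 2002.
Last Friday of June 2002: June 28, 2002.
Last Friday of July 2002: July 26, 2002.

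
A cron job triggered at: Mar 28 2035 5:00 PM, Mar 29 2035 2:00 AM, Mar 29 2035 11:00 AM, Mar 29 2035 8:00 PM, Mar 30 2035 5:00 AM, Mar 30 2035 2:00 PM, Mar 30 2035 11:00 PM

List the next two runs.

Mar 31 2035 8:00 AM, Mar 31 2035 5:00 PM

Spacing: 9, 9, 9, 9, 9, 9 h — constant 9 h.
Mar 30 2035 11:00 PM + 9 h = Mar 31 2035 8:00 AM.
Mar 31 2035 8:00 AM + 9 h = Mar 31 2035 5:00 PM.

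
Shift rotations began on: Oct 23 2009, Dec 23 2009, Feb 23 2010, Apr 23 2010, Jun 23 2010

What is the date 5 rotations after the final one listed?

Each date is the 23rd; the gaps (61, 62, 59, 61) track the month lengths.
The rule is the 23rd of every 2 months.
Next: August 2010 → Aug 23 2010.
Next: October 2010 → Oct 23 2010.
December 2010: Dec 23 2010.
Next: February 2011 → Feb 23 2011.
Next: April 2011 → Apr 23 2011.

Apr 23 2011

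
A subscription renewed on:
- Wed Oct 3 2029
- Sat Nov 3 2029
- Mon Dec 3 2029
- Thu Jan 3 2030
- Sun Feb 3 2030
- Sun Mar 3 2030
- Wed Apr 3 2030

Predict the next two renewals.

Fri May 3 2030, Mon Jun 3 2030

Each date is the 3rd; the gaps (31, 30, 31, 31, 28, 31) track the month lengths.
The rule is the 3rd of each month.
Next: May 2030 → Fri May 3 2030.
Next: June 2030 → Mon Jun 3 2030.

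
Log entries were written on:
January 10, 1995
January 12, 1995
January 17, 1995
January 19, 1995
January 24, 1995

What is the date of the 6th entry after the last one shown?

February 14, 1995

The gap pattern 2, 5, 2, 5 repeats every 2 events.
These are the Tuesdays and Thursdays of each week.
Next Thursday: January 26, 1995.
Next Tuesday: January 31, 1995.
The following Thursday is February 2, 1995.
The following Tuesday is February 7, 1995.
The following Thursday is February 9, 1995.
The following Tuesday is February 14, 1995.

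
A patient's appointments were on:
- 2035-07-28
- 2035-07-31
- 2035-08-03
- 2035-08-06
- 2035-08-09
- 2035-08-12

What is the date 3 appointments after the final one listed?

2035-08-21

The spacing is 3, 3, 3, 3, 3 days — always 3 days.
2035-08-12 + 3 days = 2035-08-15.
2035-08-15 + 3 days = 2035-08-18.
2035-08-18 + 3 days = 2035-08-21.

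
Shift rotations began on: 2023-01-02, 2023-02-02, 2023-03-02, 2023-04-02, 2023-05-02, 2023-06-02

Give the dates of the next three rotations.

2023-07-02, 2023-08-02, 2023-09-02

Gaps: 31, 28, 31, 30, 31 days — not constant. Every event is on the 2nd of the month.
Pattern: the 2nd of each month.
July 2023: 2023-07-02.
August 2023: 2023-08-02.
Next: September 2023 → 2023-09-02.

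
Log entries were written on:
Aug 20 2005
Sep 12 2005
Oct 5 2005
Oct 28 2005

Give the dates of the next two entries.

Nov 20 2005, Dec 13 2005

The spacing is 23, 23, 23 days — always 23 days.
Oct 28 2005 + 23 days = Nov 20 2005.
Nov 20 2005 + 23 days = Dec 13 2005.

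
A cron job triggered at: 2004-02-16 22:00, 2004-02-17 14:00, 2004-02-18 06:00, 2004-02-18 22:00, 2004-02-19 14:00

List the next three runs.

2004-02-20 06:00, 2004-02-20 22:00, 2004-02-21 14:00

Spacing: 16, 16, 16, 16 h — constant 16 h.
2004-02-19 14:00 + 16 h = 2004-02-20 06:00.
2004-02-20 06:00 + 16 h = 2004-02-20 22:00.
2004-02-20 22:00 + 16 h = 2004-02-21 14:00.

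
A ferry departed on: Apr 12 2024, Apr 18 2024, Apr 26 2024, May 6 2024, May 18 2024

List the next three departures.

Jun 1 2024, Jun 17 2024, Jul 5 2024

The spacing grows by 2 each time: 6, 8, 10, 12 days.
Next gap: 14 days. May 18 2024 + 14 days = Jun 1 2024.
Next gap: 16 days. Jun 1 2024 + 16 days = Jun 17 2024.
Next gap: 18 days. Jun 17 2024 + 18 days = Jul 5 2024.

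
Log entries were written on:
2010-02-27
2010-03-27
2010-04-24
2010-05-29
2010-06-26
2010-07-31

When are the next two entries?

2010-08-28, 2010-09-25

These are Saturdays with 28, 28, 35, 28, 35-day gaps.
Each is the final Saturday of its month — 2010-05-29 is past the 28th, so '4th Saturday' doesn't fit.
Last Saturday of August 2010: 2010-08-28.
September 2010 ends with Saturday 2010-09-25.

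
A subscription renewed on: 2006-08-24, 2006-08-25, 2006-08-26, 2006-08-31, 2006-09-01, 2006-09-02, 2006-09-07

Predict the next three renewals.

2006-09-08, 2006-09-09, 2006-09-14

Every event lands on a Thursday or Friday or Saturday (gaps cycle 1, 1, 5, 1, 1, 5).
So the schedule is: every Thursday, Friday and Saturday.
The following Friday is 2006-09-08.
Next Saturday: 2006-09-09.
The following Thursday is 2006-09-14.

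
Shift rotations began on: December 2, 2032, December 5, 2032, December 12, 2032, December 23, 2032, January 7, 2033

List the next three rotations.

January 26, 2033; February 18, 2033; March 17, 2033

Intervals are 3, 7, 11, 15 days — an arithmetic progression with common difference 4.
Next gap: 19 days. January 7, 2033 + 19 days = January 26, 2033.
Next gap: 23 days. January 26, 2033 + 23 days = February 18, 2033.
Next gap: 27 days. February 18, 2033 + 27 days = March 17, 2033.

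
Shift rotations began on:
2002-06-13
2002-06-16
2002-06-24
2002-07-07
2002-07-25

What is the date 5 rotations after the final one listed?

The spacing grows by 5 each time: 3, 8, 13, 18 days.
Next gap: 23 days. 2002-07-25 + 23 days = 2002-08-17.
Next gap: 28 days. 2002-08-17 + 28 days = 2002-09-14.
Next gap: 33 days. 2002-09-14 + 33 days = 2002-10-17.
Next gap: 38 days. 2002-10-17 + 38 days = 2002-11-24.
Next gap: 43 days. 2002-11-24 + 43 days = 2003-01-06.

2003-01-06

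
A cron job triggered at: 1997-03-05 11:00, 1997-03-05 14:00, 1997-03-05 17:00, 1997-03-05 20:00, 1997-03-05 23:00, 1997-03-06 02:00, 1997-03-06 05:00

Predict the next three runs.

1997-03-06 08:00, 1997-03-06 11:00, 1997-03-06 14:00

Gaps: 3, 3, 3, 3, 3, 3 hours — each event is 3 hours after the previous one.
1997-03-06 05:00 + 3 h = 1997-03-06 08:00.
1997-03-06 08:00 + 3 h = 1997-03-06 11:00.
1997-03-06 11:00 + 3 h = 1997-03-06 14:00.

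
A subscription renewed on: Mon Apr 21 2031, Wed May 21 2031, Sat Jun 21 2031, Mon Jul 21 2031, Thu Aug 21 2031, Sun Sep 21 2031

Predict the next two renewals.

Tue Oct 21 2031, Fri Nov 21 2031

Gaps: 30, 31, 30, 31, 31 days — not constant. Every event is on the 21st of the month.
Pattern: the 21st of each month.
Next: October 2031 → Tue Oct 21 2031.
Next: November 2031 → Fri Nov 21 2031.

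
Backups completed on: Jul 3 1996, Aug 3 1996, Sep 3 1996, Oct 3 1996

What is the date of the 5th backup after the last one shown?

Mar 3 1997

The day-of-month is always 3 (31, 31, 30 days between events).
So this recurs on the 3rd of each month.
Next: November 1996 → Nov 3 1996.
Next: December 1996 → Dec 3 1996.
Next: January 1997 → Jan 3 1997.
Next: February 1997 → Feb 3 1997.
Next: March 1997 → Mar 3 1997.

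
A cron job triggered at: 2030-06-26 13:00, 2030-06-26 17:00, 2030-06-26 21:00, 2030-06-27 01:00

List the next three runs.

2030-06-27 05:00, 2030-06-27 09:00, 2030-06-27 13:00

Gaps: 4, 4, 4 hours — each event is 4 hours after the previous one.
2030-06-27 01:00 + 4 h = 2030-06-27 05:00.
2030-06-27 05:00 + 4 h = 2030-06-27 09:00.
2030-06-27 09:00 + 4 h = 2030-06-27 13:00.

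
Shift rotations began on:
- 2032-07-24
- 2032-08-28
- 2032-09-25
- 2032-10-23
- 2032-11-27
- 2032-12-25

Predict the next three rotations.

All dates are Saturdays, 35, 28, 28, 35, 28 days apart.
Specifically, the 4th Saturday of each month.
4th Saturday of January 2033: 2033-01-22.
February 2033 — 4th Saturday is 2033-02-26.
4th Saturday of March 2033: 2033-03-26.

2033-01-22, 2033-02-26, 2033-03-26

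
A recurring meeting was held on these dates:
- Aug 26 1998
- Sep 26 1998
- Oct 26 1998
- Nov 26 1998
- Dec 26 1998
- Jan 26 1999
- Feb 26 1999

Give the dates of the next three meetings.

Mar 26 1999, Apr 26 1999, May 26 1999

The day-of-month is always 26 (31, 30, 31, 30, 31, 31 days between events).
So this recurs on the 26th of each month.
Next: March 1999 → Mar 26 1999.
April 1999: Apr 26 1999.
Next: May 1999 → May 26 1999.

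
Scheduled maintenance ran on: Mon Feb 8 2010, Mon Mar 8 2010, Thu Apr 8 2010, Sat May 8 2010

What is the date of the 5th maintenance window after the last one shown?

The day-of-month is always 8 (28, 31, 30 days between events).
So this recurs on the 8th of each month.
June 2010: Tue Jun 8 2010.
July 2010: Thu Jul 8 2010.
August 2010: Sun Aug 8 2010.
Next: September 2010 → Wed Sep 8 2010.
October 2010: Fri Oct 8 2010.

Fri Oct 8 2010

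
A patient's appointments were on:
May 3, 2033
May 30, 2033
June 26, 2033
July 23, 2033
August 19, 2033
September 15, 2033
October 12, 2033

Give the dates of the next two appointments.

Gaps between consecutive events: 27, 27, 27, 27, 27, 27 days — a constant 27-day interval.
October 12, 2033 + 27 days = November 8, 2033.
November 8, 2033 + 27 days = December 5, 2033.

November 8, 2033; December 5, 2033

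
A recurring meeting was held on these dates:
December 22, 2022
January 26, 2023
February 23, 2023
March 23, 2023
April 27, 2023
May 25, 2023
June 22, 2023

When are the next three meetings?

All dates are Thursdays, 35, 28, 28, 35, 28, 28 days apart.
Specifically, the 4th Thursday of each month.
July 2023 — 4th Thursday is July 27, 2023.
4th Thursday of August 2023: August 24, 2023.
September 2023 — 4th Thursday is September 28, 2023.

July 27, 2023; August 24, 2023; September 28, 2023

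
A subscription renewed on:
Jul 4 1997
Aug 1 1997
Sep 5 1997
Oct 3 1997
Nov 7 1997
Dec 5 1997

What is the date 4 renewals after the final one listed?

Apr 3 1998

All dates are Fridays, 28, 35, 28, 35, 28 days apart.
Specifically, the 1st Friday of each month.
January 1998 — 1st Friday is Jan 2 1998.
1st Friday of February 1998: Feb 6 1998.
1st Friday of March 1998: Mar 6 1998.
1st Friday of April 1998: Apr 3 1998.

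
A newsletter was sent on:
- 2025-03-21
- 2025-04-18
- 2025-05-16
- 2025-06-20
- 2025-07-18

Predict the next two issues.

Gaps: 28, 28, 35, 28 days — a mix of 28 and 35. Every date is a Friday.
Each is the 3rd Friday of its month.
August 2025 — 3rd Friday is 2025-08-15.
September 2025 — 3rd Friday is 2025-09-19.

2025-08-15, 2025-09-19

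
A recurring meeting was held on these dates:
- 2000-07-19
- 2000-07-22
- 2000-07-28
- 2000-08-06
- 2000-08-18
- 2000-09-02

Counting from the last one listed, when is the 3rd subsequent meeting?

Intervals are 3, 6, 9, 12, 15 days — an arithmetic progression with common difference 3.
Next gap: 18 days. 2000-09-02 + 18 days = 2000-09-20.
Next gap: 21 days. 2000-09-20 + 21 days = 2000-10-11.
Next gap: 24 days. 2000-10-11 + 24 days = 2000-11-04.

2000-11-04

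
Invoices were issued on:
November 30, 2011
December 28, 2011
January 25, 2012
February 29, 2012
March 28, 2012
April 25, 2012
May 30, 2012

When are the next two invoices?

June 27, 2012; July 25, 2012

These are Wednesdays with 28, 28, 35, 28, 28, 35-day gaps.
Each is the final Wednesday of its month — November 30, 2011 is past the 28th, so '4th Wednesday' doesn't fit.
Last Wednesday of June 2012: June 27, 2012.
Last Wednesday of July 2012: July 25, 2012.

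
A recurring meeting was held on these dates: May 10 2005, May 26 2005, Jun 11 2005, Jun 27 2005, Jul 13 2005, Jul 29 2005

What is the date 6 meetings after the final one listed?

Nov 2 2005

Gaps between consecutive events: 16, 16, 16, 16, 16 days — a constant 16-day interval.
Jul 29 2005 + 16 days = Aug 14 2005.
Aug 14 2005 + 16 days = Aug 30 2005.
Aug 30 2005 + 16 days = Sep 15 2005.
Sep 15 2005 + 16 days = Oct 1 2005.
Oct 1 2005 + 16 days = Oct 17 2005.
Oct 17 2005 + 16 days = Nov 2 2005.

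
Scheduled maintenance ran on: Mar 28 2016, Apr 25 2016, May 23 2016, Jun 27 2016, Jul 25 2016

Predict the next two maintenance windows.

These are Mondays at 28- or 35-day spacing (28, 28, 35, 28).
The pattern: 4th Monday of the month.
4th Monday of August 2016: Aug 22 2016.
4th Monday of September 2016: Sep 26 2016.

Aug 22 2016, Sep 26 2016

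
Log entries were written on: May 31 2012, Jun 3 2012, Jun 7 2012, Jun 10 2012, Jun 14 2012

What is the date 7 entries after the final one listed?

Jul 8 2012

The gap pattern 3, 4, 3, 4 repeats every 2 events.
These are the Thursdays and Sundays of each week.
The following Sunday is Jun 17 2012.
Next Thursday: Jun 21 2012.
The following Sunday is Jun 24 2012.
Next Thursday: Jun 28 2012.
The following Sunday is Jul 1 2012.
The following Thursday is Jul 5 2012.
The following Sunday is Jul 8 2012.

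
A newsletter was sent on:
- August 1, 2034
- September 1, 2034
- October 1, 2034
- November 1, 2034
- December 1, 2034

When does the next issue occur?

January 1, 2035

The day-of-month is always 1 (31, 30, 31, 30 days between events).
So this recurs on the 1st of each month.
Next: January 2035 → January 1, 2035.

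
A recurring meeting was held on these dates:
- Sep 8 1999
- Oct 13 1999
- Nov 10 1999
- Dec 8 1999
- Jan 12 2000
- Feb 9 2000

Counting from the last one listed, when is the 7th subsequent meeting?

Gaps: 35, 28, 28, 35, 28 days — a mix of 28 and 35. Every date is a Wednesday.
Each is the 2nd Wednesday of its month.
March 2000 — 2nd Wednesday is Mar 8 2000.
April 2000 — 2nd Wednesday is Apr 12 2000.
May 2000 — 2nd Wednesday is May 10 2000.
2nd Wednesday of June 2000: Jun 14 2000.
2nd Wednesday of July 2000: Jul 12 2000.
2nd Wednesday of August 2000: Aug 9 2000.
September 2000 — 2nd Wednesday is Sep 13 2000.

Sep 13 2000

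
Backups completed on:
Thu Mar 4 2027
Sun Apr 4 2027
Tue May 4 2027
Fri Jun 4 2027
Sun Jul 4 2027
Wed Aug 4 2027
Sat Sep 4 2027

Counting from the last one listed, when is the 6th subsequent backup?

The day-of-month is always 4 (31, 30, 31, 30, 31, 31 days between events).
So this recurs on the 4th of each month.
October 2027: Mon Oct 4 2027.
Next: November 2027 → Thu Nov 4 2027.
December 2027: Sat Dec 4 2027.
Next: January 2028 → Tue Jan 4 2028.
Next: February 2028 → Fri Feb 4 2028.
March 2028: Sat Mar 4 2028.

Sat Mar 4 2028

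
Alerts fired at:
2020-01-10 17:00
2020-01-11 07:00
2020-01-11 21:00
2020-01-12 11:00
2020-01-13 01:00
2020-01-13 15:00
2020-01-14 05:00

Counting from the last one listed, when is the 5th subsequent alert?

The interval is a steady 14 hours (14, 14, 14, 14, 14, 14).
2020-01-14 05:00 + 14 h = 2020-01-14 19:00.
2020-01-14 19:00 + 14 h = 2020-01-15 09:00.
2020-01-15 09:00 + 14 h = 2020-01-15 23:00.
2020-01-15 23:00 + 14 h = 2020-01-16 13:00.
2020-01-16 13:00 + 14 h = 2020-01-17 03:00.

2020-01-17 03:00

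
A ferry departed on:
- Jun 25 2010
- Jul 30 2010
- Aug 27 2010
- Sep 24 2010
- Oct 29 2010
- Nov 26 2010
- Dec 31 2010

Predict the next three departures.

Jan 28 2011, Feb 25 2011, Mar 25 2011

Every date is a Friday; gaps 35, 28, 28, 35, 28, 35 days.
Each is the last Friday of its month (at least one falls on the 29th or later, ruling out '4th Friday').
Last Friday of January 2011: Jan 28 2011.
Last Friday of February 2011: Feb 25 2011.
March 2011 ends with Friday Mar 25 2011.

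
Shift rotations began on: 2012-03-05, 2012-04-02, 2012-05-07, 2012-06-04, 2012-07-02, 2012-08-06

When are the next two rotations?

2012-09-03, 2012-10-01

All dates are Mondays, 28, 35, 28, 28, 35 days apart.
Specifically, the 1st Monday of each month.
September 2012 — 1st Monday is 2012-09-03.
1st Monday of October 2012: 2012-10-01.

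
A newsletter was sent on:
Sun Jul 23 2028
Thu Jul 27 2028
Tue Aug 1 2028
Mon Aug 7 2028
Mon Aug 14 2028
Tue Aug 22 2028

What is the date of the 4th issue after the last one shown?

The spacing grows by 1 each time: 4, 5, 6, 7, 8 days.
Next gap: 9 days. Tue Aug 22 2028 + 9 days = Thu Aug 31 2028.
Next gap: 10 days. Thu Aug 31 2028 + 10 days = Sun Sep 10 2028.
Next gap: 11 days. Sun Sep 10 2028 + 11 days = Thu Sep 21 2028.
Next gap: 12 days. Thu Sep 21 2028 + 12 days = Tue Oct 3 2028.

Tue Oct 3 2028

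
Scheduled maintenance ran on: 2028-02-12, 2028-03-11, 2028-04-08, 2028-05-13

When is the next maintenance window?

2028-06-10

Gaps: 28, 28, 35 days — a mix of 28 and 35. Every date is a Saturday.
Each is the 2nd Saturday of its month.
June 2028 — 2nd Saturday is 2028-06-10.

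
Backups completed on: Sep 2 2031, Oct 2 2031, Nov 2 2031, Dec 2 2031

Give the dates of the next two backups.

Each date is the 2nd; the gaps (30, 31, 30) track the month lengths.
The rule is the 2nd of each month.
January 2032: Jan 2 2032.
Next: February 2032 → Feb 2 2032.

Jan 2 2032, Feb 2 2032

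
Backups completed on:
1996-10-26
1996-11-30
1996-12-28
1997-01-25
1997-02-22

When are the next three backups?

All Saturdays; the gaps (35, 28, 28, 28) vary with month length.
This is the last Saturday of each month.
Last Saturday of March 1997: 1997-03-29.
Last Saturday of April 1997: 1997-04-26.
Last Saturday of May 1997: 1997-05-31.

1997-03-29, 1997-04-26, 1997-05-31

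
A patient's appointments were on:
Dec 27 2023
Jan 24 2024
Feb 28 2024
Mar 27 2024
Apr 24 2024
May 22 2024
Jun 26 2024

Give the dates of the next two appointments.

Jul 24 2024, Aug 28 2024

These are Wednesdays at 28- or 35-day spacing (28, 35, 28, 28, 28, 35).
The pattern: 4th Wednesday of the month.
4th Wednesday of July 2024: Jul 24 2024.
August 2024 — 4th Wednesday is Aug 28 2024.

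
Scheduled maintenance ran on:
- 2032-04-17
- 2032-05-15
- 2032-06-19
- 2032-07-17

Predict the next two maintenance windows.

2032-08-21, 2032-09-18

These are Saturdays at 28- or 35-day spacing (28, 35, 28).
The pattern: 3rd Saturday of the month.
3rd Saturday of August 2032: 2032-08-21.
3rd Saturday of September 2032: 2032-09-18.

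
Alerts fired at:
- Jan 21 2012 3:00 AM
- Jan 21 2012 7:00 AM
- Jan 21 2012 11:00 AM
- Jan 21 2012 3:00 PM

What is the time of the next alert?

Gaps: 4, 4, 4 hours — each event is 4 hours after the previous one.
Jan 21 2012 3:00 PM + 4 h = Jan 21 2012 7:00 PM.

Jan 21 2012 7:00 PM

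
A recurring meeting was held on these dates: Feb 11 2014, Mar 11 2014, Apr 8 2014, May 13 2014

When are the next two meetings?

Jun 10 2014, Jul 8 2014

Gaps: 28, 28, 35 days — a mix of 28 and 35. Every date is a Tuesday.
Each is the 2nd Tuesday of its month.
2nd Tuesday of June 2014: Jun 10 2014.
July 2014 — 2nd Tuesday is Jul 8 2014.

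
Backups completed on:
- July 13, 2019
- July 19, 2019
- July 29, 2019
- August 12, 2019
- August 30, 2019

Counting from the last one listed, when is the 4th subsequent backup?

December 20, 2019

The spacing grows by 4 each time: 6, 10, 14, 18 days.
Next gap: 22 days. August 30, 2019 + 22 days = September 21, 2019.
Next gap: 26 days. September 21, 2019 + 26 days = October 17, 2019.
Next gap: 30 days. October 17, 2019 + 30 days = November 16, 2019.
Next gap: 34 days. November 16, 2019 + 34 days = December 20, 2019.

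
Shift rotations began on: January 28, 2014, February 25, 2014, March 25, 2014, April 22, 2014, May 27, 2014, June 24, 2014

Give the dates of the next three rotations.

July 22, 2014; August 26, 2014; September 23, 2014

These are Tuesdays at 28- or 35-day spacing (28, 28, 28, 35, 28).
The pattern: 4th Tuesday of the month.
4th Tuesday of July 2014: July 22, 2014.
4th Tuesday of August 2014: August 26, 2014.
4th Tuesday of September 2014: September 23, 2014.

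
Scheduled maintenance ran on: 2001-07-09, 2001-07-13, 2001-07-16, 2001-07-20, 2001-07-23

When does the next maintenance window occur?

2001-07-27

Gaps: 4, 3, 4, 3 days — not constant, but cyclic with period 2.
The events fall on every Monday and Friday.
The following Friday is 2001-07-27.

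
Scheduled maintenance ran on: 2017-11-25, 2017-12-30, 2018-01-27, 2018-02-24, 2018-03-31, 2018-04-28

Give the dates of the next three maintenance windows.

2018-05-26, 2018-06-30, 2018-07-28

Every date is a Saturday; gaps 35, 28, 28, 35, 28 days.
Each is the last Saturday of its month (at least one falls on the 29th or later, ruling out '4th Saturday').
May 2018 ends with Saturday 2018-05-26.
June 2018 ends with Saturday 2018-06-30.
Last Saturday of July 2018: 2018-07-28.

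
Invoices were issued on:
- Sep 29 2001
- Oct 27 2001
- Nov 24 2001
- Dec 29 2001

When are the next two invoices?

These are Saturdays with 28, 28, 35-day gaps.
Each is the final Saturday of its month — Sep 29 2001 is past the 28th, so '4th Saturday' doesn't fit.
Last Saturday of January 2002: Jan 26 2002.
Last Saturday of February 2002: Feb 23 2002.

Jan 26 2002, Feb 23 2002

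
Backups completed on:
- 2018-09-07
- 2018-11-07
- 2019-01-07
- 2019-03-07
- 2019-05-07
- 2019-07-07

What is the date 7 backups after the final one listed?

Gaps: 61, 61, 59, 61, 61 days — not constant. Every event is on the 7th of the month.
Pattern: the 7th of every 2 months.
September 2019: 2019-09-07.
November 2019: 2019-11-07.
Next: January 2020 → 2020-01-07.
March 2020: 2020-03-07.
May 2020: 2020-05-07.
July 2020: 2020-07-07.
Next: September 2020 → 2020-09-07.

2020-09-07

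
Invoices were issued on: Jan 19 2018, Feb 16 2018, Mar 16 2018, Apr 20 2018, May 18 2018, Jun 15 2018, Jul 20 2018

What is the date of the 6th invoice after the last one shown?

All dates are Fridays, 28, 28, 35, 28, 28, 35 days apart.
Specifically, the 3rd Friday of each month.
3rd Friday of August 2018: Aug 17 2018.
3rd Friday of September 2018: Sep 21 2018.
3rd Friday of October 2018: Oct 19 2018.
3rd Friday of November 2018: Nov 16 2018.
December 2018 — 3rd Friday is Dec 21 2018.
3rd Friday of January 2019: Jan 18 2019.

Jan 18 2019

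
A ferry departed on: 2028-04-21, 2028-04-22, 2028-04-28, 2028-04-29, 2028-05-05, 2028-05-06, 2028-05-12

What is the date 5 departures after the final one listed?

2028-05-27

The gap pattern 1, 6, 1, 6, 1, 6 repeats every 2 events.
These are the Fridays and Saturdays of each week.
The following Saturday is 2028-05-13.
Next Friday: 2028-05-19.
The following Saturday is 2028-05-20.
Next Friday: 2028-05-26.
The following Saturday is 2028-05-27.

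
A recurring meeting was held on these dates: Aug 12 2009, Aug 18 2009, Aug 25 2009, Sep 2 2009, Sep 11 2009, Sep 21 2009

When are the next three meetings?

Intervals are 6, 7, 8, 9, 10 days — an arithmetic progression with common difference 1.
Next gap: 11 days. Sep 21 2009 + 11 days = Oct 2 2009.
Next gap: 12 days. Oct 2 2009 + 12 days = Oct 14 2009.
Next gap: 13 days. Oct 14 2009 + 13 days = Oct 27 2009.

Oct 2 2009, Oct 14 2009, Oct 27 2009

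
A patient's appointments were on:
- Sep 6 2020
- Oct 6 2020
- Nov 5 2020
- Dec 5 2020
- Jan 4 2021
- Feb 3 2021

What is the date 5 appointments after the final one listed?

Gaps between consecutive events: 30, 30, 30, 30, 30 days — a constant 30-day interval.
Feb 3 2021 + 30 days = Mar 5 2021.
Mar 5 2021 + 30 days = Apr 4 2021.
Apr 4 2021 + 30 days = May 4 2021.
May 4 2021 + 30 days = Jun 3 2021.
Jun 3 2021 + 30 days = Jul 3 2021.

Jul 3 2021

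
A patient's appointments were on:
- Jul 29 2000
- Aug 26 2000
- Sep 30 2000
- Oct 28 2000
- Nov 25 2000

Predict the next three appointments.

Dec 30 2000, Jan 27 2001, Feb 24 2001

These are Saturdays with 28, 35, 28, 28-day gaps.
Each is the final Saturday of its month — Jul 29 2000 is past the 28th, so '4th Saturday' doesn't fit.
December 2000 ends with Saturday Dec 30 2000.
January 2001 ends with Saturday Jan 27 2001.
February 2001 ends with Saturday Feb 24 2001.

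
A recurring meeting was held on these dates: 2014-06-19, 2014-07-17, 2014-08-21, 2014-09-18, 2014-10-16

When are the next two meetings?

Gaps: 28, 35, 28, 28 days — a mix of 28 and 35. Every date is a Thursday.
Each is the 3rd Thursday of its month.
November 2014 — 3rd Thursday is 2014-11-20.
3rd Thursday of December 2014: 2014-12-18.

2014-11-20, 2014-12-18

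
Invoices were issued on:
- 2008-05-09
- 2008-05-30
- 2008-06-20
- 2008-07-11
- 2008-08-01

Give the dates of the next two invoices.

2008-08-22, 2008-09-12

The spacing is 21, 21, 21, 21 days — always 21 days.
2008-08-01 + 21 days = 2008-08-22.
2008-08-22 + 21 days = 2008-09-12.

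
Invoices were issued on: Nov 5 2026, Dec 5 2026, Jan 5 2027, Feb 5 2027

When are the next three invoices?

Mar 5 2027, Apr 5 2027, May 5 2027

The day-of-month is always 5 (30, 31, 31 days between events).
So this recurs on the 5th of each month.
Next: March 2027 → Mar 5 2027.
April 2027: Apr 5 2027.
May 2027: May 5 2027.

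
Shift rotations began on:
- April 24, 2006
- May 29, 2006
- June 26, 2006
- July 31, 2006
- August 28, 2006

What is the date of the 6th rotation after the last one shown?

February 26, 2007

All Mondays; the gaps (35, 28, 35, 28) vary with month length.
This is the last Monday of each month.
September 2006 ends with Monday September 25, 2006.
October 2006 ends with Monday October 30, 2006.
Last Monday of November 2006: November 27, 2006.
December 2006 ends with Monday December 25, 2006.
Last Monday of January 2007: January 29, 2007.
February 2007 ends with Monday February 26, 2007.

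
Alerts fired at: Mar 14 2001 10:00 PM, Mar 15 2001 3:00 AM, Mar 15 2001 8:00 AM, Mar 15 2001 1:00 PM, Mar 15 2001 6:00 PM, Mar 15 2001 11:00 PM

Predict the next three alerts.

Mar 16 2001 4:00 AM, Mar 16 2001 9:00 AM, Mar 16 2001 2:00 PM

Spacing: 5, 5, 5, 5, 5 h — constant 5 h.
Mar 15 2001 11:00 PM + 5 h = Mar 16 2001 4:00 AM.
Mar 16 2001 4:00 AM + 5 h = Mar 16 2001 9:00 AM.
Mar 16 2001 9:00 AM + 5 h = Mar 16 2001 2:00 PM.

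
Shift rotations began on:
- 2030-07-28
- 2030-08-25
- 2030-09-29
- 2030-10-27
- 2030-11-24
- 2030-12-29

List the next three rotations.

Every date is a Sunday; gaps 28, 35, 28, 28, 35 days.
Each is the last Sunday of its month (at least one falls on the 29th or later, ruling out '4th Sunday').
January 2031 ends with Sunday 2031-01-26.
February 2031 ends with Sunday 2031-02-23.
March 2031 ends with Sunday 2031-03-30.

2031-01-26, 2031-02-23, 2031-03-30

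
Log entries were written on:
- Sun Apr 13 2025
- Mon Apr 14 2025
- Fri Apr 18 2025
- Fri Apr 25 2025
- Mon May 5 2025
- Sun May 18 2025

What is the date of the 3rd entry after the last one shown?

Gaps: 1, 4, 7, 10, 13 days — each gap is 3 larger than the previous one.
Next gap: 16 days. Sun May 18 2025 + 16 days = Tue Jun 3 2025.
Next gap: 19 days. Tue Jun 3 2025 + 19 days = Sun Jun 22 2025.
Next gap: 22 days. Sun Jun 22 2025 + 22 days = Mon Jul 14 2025.

Mon Jul 14 2025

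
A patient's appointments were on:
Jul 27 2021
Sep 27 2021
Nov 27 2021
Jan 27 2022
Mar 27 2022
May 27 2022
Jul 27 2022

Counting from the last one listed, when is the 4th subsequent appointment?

Gaps: 62, 61, 61, 59, 61, 61 days — not constant. Every event is on the 27th of the month.
Pattern: the 27th of every 2 months.
September 2022: Sep 27 2022.
November 2022: Nov 27 2022.
Next: January 2023 → Jan 27 2023.
Next: March 2023 → Mar 27 2023.

Mar 27 2023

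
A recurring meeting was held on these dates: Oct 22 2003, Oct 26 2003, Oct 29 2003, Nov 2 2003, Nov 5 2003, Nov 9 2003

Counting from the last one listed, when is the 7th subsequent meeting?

Every event lands on a Wednesday or Sunday (gaps cycle 4, 3, 4, 3, 4).
So the schedule is: every Wednesday and Sunday.
Next Wednesday: Nov 12 2003.
The following Sunday is Nov 16 2003.
The following Wednesday is Nov 19 2003.
Next Sunday: Nov 23 2003.
The following Wednesday is Nov 26 2003.
The following Sunday is Nov 30 2003.
Next Wednesday: Dec 3 2003.

Dec 3 2003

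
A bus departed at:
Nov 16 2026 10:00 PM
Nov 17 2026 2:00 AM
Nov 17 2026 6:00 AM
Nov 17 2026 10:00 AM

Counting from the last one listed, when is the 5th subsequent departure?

Spacing: 4, 4, 4 h — constant 4 h.
Nov 17 2026 10:00 AM + 4 h = Nov 17 2026 2:00 PM.
Nov 17 2026 2:00 PM + 4 h = Nov 17 2026 6:00 PM.
Nov 17 2026 6:00 PM + 4 h = Nov 17 2026 10:00 PM.
Nov 17 2026 10:00 PM + 4 h = Nov 18 2026 2:00 AM.
Nov 18 2026 2:00 AM + 4 h = Nov 18 2026 6:00 AM.

Nov 18 2026 6:00 AM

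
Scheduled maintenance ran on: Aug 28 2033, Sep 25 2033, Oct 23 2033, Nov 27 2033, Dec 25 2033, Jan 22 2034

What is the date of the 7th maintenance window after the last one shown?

These are Sundays at 28- or 35-day spacing (28, 28, 35, 28, 28).
The pattern: 4th Sunday of the month.
February 2034 — 4th Sunday is Feb 26 2034.
March 2034 — 4th Sunday is Mar 26 2034.
April 2034 — 4th Sunday is Apr 23 2034.
4th Sunday of May 2034: May 28 2034.
June 2034 — 4th Sunday is Jun 25 2034.
July 2034 — 4th Sunday is Jul 23 2034.
August 2034 — 4th Sunday is Aug 27 2034.

Aug 27 2034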